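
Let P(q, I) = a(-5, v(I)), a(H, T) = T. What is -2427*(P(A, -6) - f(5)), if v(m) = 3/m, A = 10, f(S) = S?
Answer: 26697/2 ≈ 13349.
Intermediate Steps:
P(q, I) = 3/I
-2427*(P(A, -6) - f(5)) = -2427*(3/(-6) - 1*5) = -2427*(3*(-1/6) - 5) = -2427*(-1/2 - 5) = -2427*(-11/2) = 26697/2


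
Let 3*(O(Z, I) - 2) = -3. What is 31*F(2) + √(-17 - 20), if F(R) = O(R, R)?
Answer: 31 + I*√37 ≈ 31.0 + 6.0828*I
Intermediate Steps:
O(Z, I) = 1 (O(Z, I) = 2 + (⅓)*(-3) = 2 - 1 = 1)
F(R) = 1
31*F(2) + √(-17 - 20) = 31*1 + √(-17 - 20) = 31 + √(-37) = 31 + I*√37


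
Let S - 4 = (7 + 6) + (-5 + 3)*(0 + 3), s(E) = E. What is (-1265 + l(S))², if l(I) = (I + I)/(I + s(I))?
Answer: 1597696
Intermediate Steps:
S = 11 (S = 4 + ((7 + 6) + (-5 + 3)*(0 + 3)) = 4 + (13 - 2*3) = 4 + (13 - 6) = 4 + 7 = 11)
l(I) = 1 (l(I) = (I + I)/(I + I) = (2*I)/((2*I)) = (2*I)*(1/(2*I)) = 1)
(-1265 + l(S))² = (-1265 + 1)² = (-1264)² = 1597696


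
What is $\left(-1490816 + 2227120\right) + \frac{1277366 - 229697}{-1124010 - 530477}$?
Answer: $\frac{1218204348379}{1654487} \approx 7.363 \cdot 10^{5}$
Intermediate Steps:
$\left(-1490816 + 2227120\right) + \frac{1277366 - 229697}{-1124010 - 530477} = 736304 + \frac{1047669}{-1654487} = 736304 + 1047669 \left(- \frac{1}{1654487}\right) = 736304 - \frac{1047669}{1654487} = \frac{1218204348379}{1654487}$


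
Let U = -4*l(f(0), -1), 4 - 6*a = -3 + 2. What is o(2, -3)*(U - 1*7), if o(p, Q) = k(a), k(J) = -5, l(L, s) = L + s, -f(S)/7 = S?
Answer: 15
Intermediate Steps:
f(S) = -7*S
a = 5/6 (a = 2/3 - (-3 + 2)/6 = 2/3 - 1/6*(-1) = 2/3 + 1/6 = 5/6 ≈ 0.83333)
U = 4 (U = -4*(-7*0 - 1) = -4*(0 - 1) = -4*(-1) = 4)
o(p, Q) = -5
o(2, -3)*(U - 1*7) = -5*(4 - 1*7) = -5*(4 - 7) = -5*(-3) = 15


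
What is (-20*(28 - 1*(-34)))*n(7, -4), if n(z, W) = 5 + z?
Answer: -14880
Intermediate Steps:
(-20*(28 - 1*(-34)))*n(7, -4) = (-20*(28 - 1*(-34)))*(5 + 7) = -20*(28 + 34)*12 = -20*62*12 = -1240*12 = -14880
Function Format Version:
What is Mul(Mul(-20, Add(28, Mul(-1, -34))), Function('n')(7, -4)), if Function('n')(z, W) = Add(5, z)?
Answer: -14880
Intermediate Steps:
Mul(Mul(-20, Add(28, Mul(-1, -34))), Function('n')(7, -4)) = Mul(Mul(-20, Add(28, Mul(-1, -34))), Add(5, 7)) = Mul(Mul(-20, Add(28, 34)), 12) = Mul(Mul(-20, 62), 12) = Mul(-1240, 12) = -14880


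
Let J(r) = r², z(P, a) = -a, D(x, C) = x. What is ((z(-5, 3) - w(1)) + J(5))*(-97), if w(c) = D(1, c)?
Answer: -2037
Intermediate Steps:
w(c) = 1
((z(-5, 3) - w(1)) + J(5))*(-97) = ((-1*3 - 1*1) + 5²)*(-97) = ((-3 - 1) + 25)*(-97) = (-4 + 25)*(-97) = 21*(-97) = -2037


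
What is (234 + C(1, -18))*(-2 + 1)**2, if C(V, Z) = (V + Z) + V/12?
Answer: 2605/12 ≈ 217.08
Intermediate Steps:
C(V, Z) = Z + 13*V/12 (C(V, Z) = (V + Z) + V*(1/12) = (V + Z) + V/12 = Z + 13*V/12)
(234 + C(1, -18))*(-2 + 1)**2 = (234 + (-18 + (13/12)*1))*(-2 + 1)**2 = (234 + (-18 + 13/12))*(-1)**2 = (234 - 203/12)*1 = (2605/12)*1 = 2605/12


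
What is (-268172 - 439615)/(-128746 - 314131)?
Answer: 707787/442877 ≈ 1.5982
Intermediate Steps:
(-268172 - 439615)/(-128746 - 314131) = -707787/(-442877) = -707787*(-1/442877) = 707787/442877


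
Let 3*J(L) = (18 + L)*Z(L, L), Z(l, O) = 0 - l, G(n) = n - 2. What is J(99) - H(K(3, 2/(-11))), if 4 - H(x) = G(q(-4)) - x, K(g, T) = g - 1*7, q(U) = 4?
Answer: -3859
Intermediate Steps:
G(n) = -2 + n
Z(l, O) = -l
K(g, T) = -7 + g (K(g, T) = g - 7 = -7 + g)
H(x) = 2 + x (H(x) = 4 - ((-2 + 4) - x) = 4 - (2 - x) = 4 + (-2 + x) = 2 + x)
J(L) = -L*(18 + L)/3 (J(L) = ((18 + L)*(-L))/3 = (-L*(18 + L))/3 = -L*(18 + L)/3)
J(99) - H(K(3, 2/(-11))) = -1/3*99*(18 + 99) - (2 + (-7 + 3)) = -1/3*99*117 - (2 - 4) = -3861 - 1*(-2) = -3861 + 2 = -3859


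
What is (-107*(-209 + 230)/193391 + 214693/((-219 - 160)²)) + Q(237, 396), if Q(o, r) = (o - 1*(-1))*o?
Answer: 1566936512180822/27778876631 ≈ 56408.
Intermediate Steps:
Q(o, r) = o*(1 + o) (Q(o, r) = (o + 1)*o = (1 + o)*o = o*(1 + o))
(-107*(-209 + 230)/193391 + 214693/((-219 - 160)²)) + Q(237, 396) = (-107*(-209 + 230)/193391 + 214693/((-219 - 160)²)) + 237*(1 + 237) = (-107*21*(1/193391) + 214693/((-379)²)) + 237*238 = (-2247*1/193391 + 214693/143641) + 56406 = (-2247/193391 + 214693*(1/143641)) + 56406 = (-2247/193391 + 214693/143641) + 56406 = 41196932636/27778876631 + 56406 = 1566936512180822/27778876631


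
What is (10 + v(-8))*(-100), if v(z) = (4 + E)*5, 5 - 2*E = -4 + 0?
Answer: -5250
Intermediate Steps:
E = 9/2 (E = 5/2 - (-4 + 0)/2 = 5/2 - 1/2*(-4) = 5/2 + 2 = 9/2 ≈ 4.5000)
v(z) = 85/2 (v(z) = (4 + 9/2)*5 = (17/2)*5 = 85/2)
(10 + v(-8))*(-100) = (10 + 85/2)*(-100) = (105/2)*(-100) = -5250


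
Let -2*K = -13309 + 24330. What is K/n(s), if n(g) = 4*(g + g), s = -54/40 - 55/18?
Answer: 495945/3172 ≈ 156.35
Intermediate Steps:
K = -11021/2 (K = -(-13309 + 24330)/2 = -1/2*11021 = -11021/2 ≈ -5510.5)
s = -793/180 (s = -54*1/40 - 55*1/18 = -27/20 - 55/18 = -793/180 ≈ -4.4056)
n(g) = 8*g (n(g) = 4*(2*g) = 8*g)
K/n(s) = -11021/(2*(8*(-793/180))) = -11021/(2*(-1586/45)) = -11021/2*(-45/1586) = 495945/3172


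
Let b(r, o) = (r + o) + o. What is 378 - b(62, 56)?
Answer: 204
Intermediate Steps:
b(r, o) = r + 2*o (b(r, o) = (o + r) + o = r + 2*o)
378 - b(62, 56) = 378 - (62 + 2*56) = 378 - (62 + 112) = 378 - 1*174 = 378 - 174 = 204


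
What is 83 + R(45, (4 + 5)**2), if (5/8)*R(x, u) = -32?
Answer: 159/5 ≈ 31.800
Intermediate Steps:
R(x, u) = -256/5 (R(x, u) = (8/5)*(-32) = -256/5)
83 + R(45, (4 + 5)**2) = 83 - 256/5 = 159/5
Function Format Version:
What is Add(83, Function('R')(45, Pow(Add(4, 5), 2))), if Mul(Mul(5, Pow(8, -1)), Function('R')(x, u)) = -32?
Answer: Rational(159, 5) ≈ 31.800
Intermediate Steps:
Function('R')(x, u) = Rational(-256, 5) (Function('R')(x, u) = Mul(Rational(8, 5), -32) = Rational(-256, 5))
Add(83, Function('R')(45, Pow(Add(4, 5), 2))) = Add(83, Rational(-256, 5)) = Rational(159, 5)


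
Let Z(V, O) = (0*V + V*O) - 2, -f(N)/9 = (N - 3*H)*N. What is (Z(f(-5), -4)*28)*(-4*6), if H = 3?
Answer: -1692096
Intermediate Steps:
f(N) = -9*N*(-9 + N) (f(N) = -9*(N - 3*3)*N = -9*(N - 9)*N = -9*(-9 + N)*N = -9*N*(-9 + N))
Z(V, O) = -2 + O*V (Z(V, O) = (0 + O*V) - 2 = O*V - 2 = -2 + O*V)
(Z(f(-5), -4)*28)*(-4*6) = ((-2 - 36*(-5)*(9 - 1*(-5)))*28)*(-4*6) = ((-2 - 36*(-5)*(9 + 5))*28)*(-24) = ((-2 - 36*(-5)*14)*28)*(-24) = ((-2 - 4*(-630))*28)*(-24) = ((-2 + 2520)*28)*(-24) = (2518*28)*(-24) = 70504*(-24) = -1692096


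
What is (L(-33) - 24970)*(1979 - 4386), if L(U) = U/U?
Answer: 60100383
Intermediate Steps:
L(U) = 1
(L(-33) - 24970)*(1979 - 4386) = (1 - 24970)*(1979 - 4386) = -24969*(-2407) = 60100383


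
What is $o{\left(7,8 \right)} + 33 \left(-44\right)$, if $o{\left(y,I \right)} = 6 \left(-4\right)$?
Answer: $-1476$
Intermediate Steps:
$o{\left(y,I \right)} = -24$
$o{\left(7,8 \right)} + 33 \left(-44\right) = -24 + 33 \left(-44\right) = -24 - 1452 = -1476$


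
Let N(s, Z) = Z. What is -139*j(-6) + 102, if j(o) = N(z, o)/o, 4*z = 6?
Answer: -37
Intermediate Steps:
z = 3/2 (z = (¼)*6 = 3/2 ≈ 1.5000)
j(o) = 1 (j(o) = o/o = 1)
-139*j(-6) + 102 = -139*1 + 102 = -139 + 102 = -37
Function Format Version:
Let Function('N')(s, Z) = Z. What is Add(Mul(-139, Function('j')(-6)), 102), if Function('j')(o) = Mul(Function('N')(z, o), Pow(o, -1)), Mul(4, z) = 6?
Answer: -37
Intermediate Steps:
z = Rational(3, 2) (z = Mul(Rational(1, 4), 6) = Rational(3, 2) ≈ 1.5000)
Function('j')(o) = 1 (Function('j')(o) = Mul(o, Pow(o, -1)) = 1)
Add(Mul(-139, Function('j')(-6)), 102) = Add(Mul(-139, 1), 102) = Add(-139, 102) = -37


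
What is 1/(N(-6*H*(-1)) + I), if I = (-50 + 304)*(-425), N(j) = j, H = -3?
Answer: -1/107968 ≈ -9.2620e-6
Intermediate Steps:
I = -107950 (I = 254*(-425) = -107950)
1/(N(-6*H*(-1)) + I) = 1/(-6*(-3)*(-1) - 107950) = 1/(18*(-1) - 107950) = 1/(-18 - 107950) = 1/(-107968) = -1/107968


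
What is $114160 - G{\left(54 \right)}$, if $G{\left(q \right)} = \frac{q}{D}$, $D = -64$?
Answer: $\frac{3653147}{32} \approx 1.1416 \cdot 10^{5}$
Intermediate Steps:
$G{\left(q \right)} = - \frac{q}{64}$ ($G{\left(q \right)} = \frac{q}{-64} = q \left(- \frac{1}{64}\right) = - \frac{q}{64}$)
$114160 - G{\left(54 \right)} = 114160 - \left(- \frac{1}{64}\right) 54 = 114160 - - \frac{27}{32} = 114160 + \frac{27}{32} = \frac{3653147}{32}$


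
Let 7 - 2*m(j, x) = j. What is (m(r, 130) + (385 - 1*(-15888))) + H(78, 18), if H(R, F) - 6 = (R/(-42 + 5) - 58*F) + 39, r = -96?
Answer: 1133931/74 ≈ 15323.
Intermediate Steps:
m(j, x) = 7/2 - j/2
H(R, F) = 45 - 58*F - R/37 (H(R, F) = 6 + ((R/(-42 + 5) - 58*F) + 39) = 6 + ((R/(-37) - 58*F) + 39) = 6 + ((-R/37 - 58*F) + 39) = 6 + ((-58*F - R/37) + 39) = 6 + (39 - 58*F - R/37) = 45 - 58*F - R/37)
(m(r, 130) + (385 - 1*(-15888))) + H(78, 18) = ((7/2 - ½*(-96)) + (385 - 1*(-15888))) + (45 - 58*18 - 1/37*78) = ((7/2 + 48) + (385 + 15888)) + (45 - 1044 - 78/37) = (103/2 + 16273) - 37041/37 = 32649/2 - 37041/37 = 1133931/74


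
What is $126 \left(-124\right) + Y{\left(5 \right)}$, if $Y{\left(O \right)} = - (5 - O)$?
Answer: $-15624$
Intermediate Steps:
$Y{\left(O \right)} = -5 + O$
$126 \left(-124\right) + Y{\left(5 \right)} = 126 \left(-124\right) + \left(-5 + 5\right) = -15624 + 0 = -15624$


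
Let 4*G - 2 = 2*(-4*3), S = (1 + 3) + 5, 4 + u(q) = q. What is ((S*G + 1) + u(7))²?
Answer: 8281/4 ≈ 2070.3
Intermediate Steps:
u(q) = -4 + q
S = 9 (S = 4 + 5 = 9)
G = -11/2 (G = ½ + (2*(-4*3))/4 = ½ + (2*(-12))/4 = ½ + (¼)*(-24) = ½ - 6 = -11/2 ≈ -5.5000)
((S*G + 1) + u(7))² = ((9*(-11/2) + 1) + (-4 + 7))² = ((-99/2 + 1) + 3)² = (-97/2 + 3)² = (-91/2)² = 8281/4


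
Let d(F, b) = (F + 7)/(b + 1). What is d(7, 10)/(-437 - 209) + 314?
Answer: 1115635/3553 ≈ 314.00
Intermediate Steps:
d(F, b) = (7 + F)/(1 + b)
d(7, 10)/(-437 - 209) + 314 = ((7 + 7)/(1 + 10))/(-437 - 209) + 314 = (14/11)/(-646) + 314 = -14/7106 + 314 = -1/646*14/11 + 314 = -7/3553 + 314 = 1115635/3553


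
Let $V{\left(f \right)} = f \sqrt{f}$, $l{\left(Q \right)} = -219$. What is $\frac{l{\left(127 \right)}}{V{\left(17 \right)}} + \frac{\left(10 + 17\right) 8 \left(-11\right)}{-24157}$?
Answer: $\frac{2376}{24157} - \frac{219 \sqrt{17}}{289} \approx -3.0261$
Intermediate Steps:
$V{\left(f \right)} = f^{\frac{3}{2}}$
$\frac{l{\left(127 \right)}}{V{\left(17 \right)}} + \frac{\left(10 + 17\right) 8 \left(-11\right)}{-24157} = - \frac{219}{17^{\frac{3}{2}}} + \frac{\left(10 + 17\right) 8 \left(-11\right)}{-24157} = - \frac{219}{17 \sqrt{17}} + 27 \cdot 8 \left(-11\right) \left(- \frac{1}{24157}\right) = - 219 \frac{\sqrt{17}}{289} + 216 \left(-11\right) \left(- \frac{1}{24157}\right) = - \frac{219 \sqrt{17}}{289} - - \frac{2376}{24157} = - \frac{219 \sqrt{17}}{289} + \frac{2376}{24157} = \frac{2376}{24157} - \frac{219 \sqrt{17}}{289}$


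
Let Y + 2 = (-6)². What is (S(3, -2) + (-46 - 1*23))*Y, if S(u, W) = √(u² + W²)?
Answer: -2346 + 34*√13 ≈ -2223.4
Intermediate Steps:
Y = 34 (Y = -2 + (-6)² = -2 + 36 = 34)
S(u, W) = √(W² + u²)
(S(3, -2) + (-46 - 1*23))*Y = (√((-2)² + 3²) + (-46 - 1*23))*34 = (√(4 + 9) + (-46 - 23))*34 = (√13 - 69)*34 = (-69 + √13)*34 = -2346 + 34*√13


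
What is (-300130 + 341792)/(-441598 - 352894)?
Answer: -20831/397246 ≈ -0.052439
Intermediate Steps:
(-300130 + 341792)/(-441598 - 352894) = 41662/(-794492) = 41662*(-1/794492) = -20831/397246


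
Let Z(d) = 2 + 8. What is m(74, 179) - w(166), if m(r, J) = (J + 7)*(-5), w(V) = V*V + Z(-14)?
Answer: -28496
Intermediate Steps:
Z(d) = 10
w(V) = 10 + V² (w(V) = V*V + 10 = V² + 10 = 10 + V²)
m(r, J) = -35 - 5*J (m(r, J) = (7 + J)*(-5) = -35 - 5*J)
m(74, 179) - w(166) = (-35 - 5*179) - (10 + 166²) = (-35 - 895) - (10 + 27556) = -930 - 1*27566 = -930 - 27566 = -28496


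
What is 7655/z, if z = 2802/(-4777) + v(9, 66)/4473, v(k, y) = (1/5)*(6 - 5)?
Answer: -817841866275/62661953 ≈ -13052.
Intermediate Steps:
v(k, y) = ⅕ (v(k, y) = (1*(⅕))*1 = (⅕)*1 = ⅕)
z = -62661953/106837605 (z = 2802/(-4777) + (⅕)/4473 = 2802*(-1/4777) + (⅕)*(1/4473) = -2802/4777 + 1/22365 = -62661953/106837605 ≈ -0.58652)
7655/z = 7655/(-62661953/106837605) = 7655*(-106837605/62661953) = -817841866275/62661953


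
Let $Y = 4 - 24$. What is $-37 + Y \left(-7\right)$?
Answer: $103$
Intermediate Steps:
$Y = -20$ ($Y = 4 - 24 = -20$)
$-37 + Y \left(-7\right) = -37 - -140 = -37 + 140 = 103$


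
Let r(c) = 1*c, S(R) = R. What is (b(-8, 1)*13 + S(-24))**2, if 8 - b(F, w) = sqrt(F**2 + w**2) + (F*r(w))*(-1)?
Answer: 11561 + 624*sqrt(65) ≈ 16592.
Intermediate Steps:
r(c) = c
b(F, w) = 8 - sqrt(F**2 + w**2) + F*w (b(F, w) = 8 - (sqrt(F**2 + w**2) + (F*w)*(-1)) = 8 - (sqrt(F**2 + w**2) - F*w) = 8 + (-sqrt(F**2 + w**2) + F*w) = 8 - sqrt(F**2 + w**2) + F*w)
(b(-8, 1)*13 + S(-24))**2 = ((8 - sqrt((-8)**2 + 1**2) - 8*1)*13 - 24)**2 = ((8 - sqrt(64 + 1) - 8)*13 - 24)**2 = ((8 - sqrt(65) - 8)*13 - 24)**2 = (-sqrt(65)*13 - 24)**2 = (-13*sqrt(65) - 24)**2 = (-24 - 13*sqrt(65))**2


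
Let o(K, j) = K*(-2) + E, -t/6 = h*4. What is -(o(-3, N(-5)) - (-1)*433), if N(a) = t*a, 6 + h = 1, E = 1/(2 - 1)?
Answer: -440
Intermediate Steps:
E = 1 (E = 1/1 = 1)
h = -5 (h = -6 + 1 = -5)
t = 120 (t = -(-30)*4 = -6*(-20) = 120)
N(a) = 120*a
o(K, j) = 1 - 2*K (o(K, j) = K*(-2) + 1 = -2*K + 1 = 1 - 2*K)
-(o(-3, N(-5)) - (-1)*433) = -((1 - 2*(-3)) - (-1)*433) = -((1 + 6) - 1*(-433)) = -(7 + 433) = -1*440 = -440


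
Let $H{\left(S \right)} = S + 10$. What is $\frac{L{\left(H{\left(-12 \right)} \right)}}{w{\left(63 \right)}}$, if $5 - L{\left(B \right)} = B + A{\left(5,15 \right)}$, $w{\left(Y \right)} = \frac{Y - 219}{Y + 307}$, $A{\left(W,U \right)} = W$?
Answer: $- \frac{185}{39} \approx -4.7436$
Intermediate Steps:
$H{\left(S \right)} = 10 + S$
$w{\left(Y \right)} = \frac{-219 + Y}{307 + Y}$
$L{\left(B \right)} = - B$ ($L{\left(B \right)} = 5 - \left(B + 5\right) = 5 - \left(5 + B\right) = - B$)
$\frac{L{\left(H{\left(-12 \right)} \right)}}{w{\left(63 \right)}} = \frac{\left(-1\right) \left(10 - 12\right)}{\frac{1}{307 + 63} \left(-219 + 63\right)} = \frac{\left(-1\right) \left(-2\right)}{\frac{1}{370} \left(-156\right)} = \frac{2}{\frac{1}{370} \left(-156\right)} = \frac{2}{- \frac{78}{185}} = 2 \left(- \frac{185}{78}\right) = - \frac{185}{39}$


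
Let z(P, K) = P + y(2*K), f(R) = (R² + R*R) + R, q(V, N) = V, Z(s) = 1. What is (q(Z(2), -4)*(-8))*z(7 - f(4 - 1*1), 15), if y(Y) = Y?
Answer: -128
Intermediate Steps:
f(R) = R + 2*R² (f(R) = (R² + R²) + R = 2*R² + R = R + 2*R²)
z(P, K) = P + 2*K
(q(Z(2), -4)*(-8))*z(7 - f(4 - 1*1), 15) = (1*(-8))*((7 - (4 - 1*1)*(1 + 2*(4 - 1*1))) + 2*15) = -8*((7 - (4 - 1)*(1 + 2*(4 - 1))) + 30) = -8*((7 - 3*(1 + 2*3)) + 30) = -8*((7 - 3*(1 + 6)) + 30) = -8*((7 - 3*7) + 30) = -8*((7 - 1*21) + 30) = -8*((7 - 21) + 30) = -8*(-14 + 30) = -8*16 = -128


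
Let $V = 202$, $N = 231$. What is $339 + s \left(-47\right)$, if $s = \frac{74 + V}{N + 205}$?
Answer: $\frac{33708}{109} \approx 309.25$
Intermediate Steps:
$s = \frac{69}{109}$ ($s = \frac{74 + 202}{231 + 205} = \frac{276}{436} = 276 \cdot \frac{1}{436} = \frac{69}{109} \approx 0.63303$)
$339 + s \left(-47\right) = 339 + \frac{69}{109} \left(-47\right) = 339 - \frac{3243}{109} = \frac{33708}{109}$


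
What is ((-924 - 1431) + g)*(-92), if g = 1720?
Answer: 58420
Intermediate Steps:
((-924 - 1431) + g)*(-92) = ((-924 - 1431) + 1720)*(-92) = (-2355 + 1720)*(-92) = -635*(-92) = 58420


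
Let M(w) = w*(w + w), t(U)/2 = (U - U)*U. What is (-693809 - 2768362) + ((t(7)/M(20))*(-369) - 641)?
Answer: -3462812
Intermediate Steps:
t(U) = 0 (t(U) = 2*((U - U)*U) = 2*(0*U) = 2*0 = 0)
M(w) = 2*w**2 (M(w) = w*(2*w) = 2*w**2)
(-693809 - 2768362) + ((t(7)/M(20))*(-369) - 641) = (-693809 - 2768362) + ((0/((2*20**2)))*(-369) - 641) = -3462171 + ((0/((2*400)))*(-369) - 641) = -3462171 + ((0/800)*(-369) - 641) = -3462171 + ((0*(1/800))*(-369) - 641) = -3462171 + (0*(-369) - 641) = -3462171 + (0 - 641) = -3462171 - 641 = -3462812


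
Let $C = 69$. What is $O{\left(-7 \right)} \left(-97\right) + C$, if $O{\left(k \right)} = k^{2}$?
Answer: $-4684$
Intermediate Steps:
$O{\left(-7 \right)} \left(-97\right) + C = \left(-7\right)^{2} \left(-97\right) + 69 = 49 \left(-97\right) + 69 = -4753 + 69 = -4684$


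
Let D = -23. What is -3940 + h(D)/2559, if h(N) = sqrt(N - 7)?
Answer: -3940 + I*sqrt(30)/2559 ≈ -3940.0 + 0.0021404*I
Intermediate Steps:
h(N) = sqrt(-7 + N)
-3940 + h(D)/2559 = -3940 + sqrt(-7 - 23)/2559 = -3940 + sqrt(-30)*(1/2559) = -3940 + (I*sqrt(30))*(1/2559) = -3940 + I*sqrt(30)/2559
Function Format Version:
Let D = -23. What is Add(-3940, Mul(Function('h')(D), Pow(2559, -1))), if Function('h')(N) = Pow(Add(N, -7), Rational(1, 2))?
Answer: Add(-3940, Mul(Rational(1, 2559), I, Pow(30, Rational(1, 2)))) ≈ Add(-3940.0, Mul(0.0021404, I))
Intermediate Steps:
Function('h')(N) = Pow(Add(-7, N), Rational(1, 2))
Add(-3940, Mul(Function('h')(D), Pow(2559, -1))) = Add(-3940, Mul(Pow(Add(-7, -23), Rational(1, 2)), Pow(2559, -1))) = Add(-3940, Mul(Pow(-30, Rational(1, 2)), Rational(1, 2559))) = Add(-3940, Mul(Mul(I, Pow(30, Rational(1, 2))), Rational(1, 2559))) = Add(-3940, Mul(Rational(1, 2559), I, Pow(30, Rational(1, 2))))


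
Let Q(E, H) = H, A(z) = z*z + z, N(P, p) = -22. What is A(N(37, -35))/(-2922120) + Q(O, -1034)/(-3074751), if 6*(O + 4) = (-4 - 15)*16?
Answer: 88940951/499155077340 ≈ 0.00017818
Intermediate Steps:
O = -164/3 (O = -4 + ((-4 - 15)*16)/6 = -4 + (-19*16)/6 = -4 + (1/6)*(-304) = -4 - 152/3 = -164/3 ≈ -54.667)
A(z) = z + z**2 (A(z) = z**2 + z = z + z**2)
A(N(37, -35))/(-2922120) + Q(O, -1034)/(-3074751) = -22*(1 - 22)/(-2922120) - 1034/(-3074751) = -22*(-21)*(-1/2922120) - 1034*(-1/3074751) = 462*(-1/2922120) + 1034/3074751 = -77/487020 + 1034/3074751 = 88940951/499155077340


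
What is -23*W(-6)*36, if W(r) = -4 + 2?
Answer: 1656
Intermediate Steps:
W(r) = -2
-23*W(-6)*36 = -23*(-2)*36 = 46*36 = 1656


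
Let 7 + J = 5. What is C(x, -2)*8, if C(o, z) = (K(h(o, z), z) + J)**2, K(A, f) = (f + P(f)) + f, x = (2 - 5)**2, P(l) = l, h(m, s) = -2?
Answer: 512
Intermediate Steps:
J = -2 (J = -7 + 5 = -2)
x = 9 (x = (-3)**2 = 9)
K(A, f) = 3*f (K(A, f) = (f + f) + f = 2*f + f = 3*f)
C(o, z) = (-2 + 3*z)**2 (C(o, z) = (3*z - 2)**2 = (-2 + 3*z)**2)
C(x, -2)*8 = (-2 + 3*(-2))**2*8 = (-2 - 6)**2*8 = (-8)**2*8 = 64*8 = 512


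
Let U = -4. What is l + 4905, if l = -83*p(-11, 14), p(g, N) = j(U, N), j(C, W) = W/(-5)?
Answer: 25687/5 ≈ 5137.4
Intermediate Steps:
j(C, W) = -W/5 (j(C, W) = W*(-1/5) = -W/5)
p(g, N) = -N/5
l = 1162/5 (l = -(-83)*14/5 = -83*(-14/5) = 1162/5 ≈ 232.40)
l + 4905 = 1162/5 + 4905 = 25687/5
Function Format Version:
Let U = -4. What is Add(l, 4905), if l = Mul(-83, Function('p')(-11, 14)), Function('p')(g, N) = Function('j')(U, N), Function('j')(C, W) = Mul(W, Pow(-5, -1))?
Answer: Rational(25687, 5) ≈ 5137.4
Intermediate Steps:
Function('j')(C, W) = Mul(Rational(-1, 5), W) (Function('j')(C, W) = Mul(W, Rational(-1, 5)) = Mul(Rational(-1, 5), W))
Function('p')(g, N) = Mul(Rational(-1, 5), N)
l = Rational(1162, 5) (l = Mul(-83, Mul(Rational(-1, 5), 14)) = Mul(-83, Rational(-14, 5)) = Rational(1162, 5) ≈ 232.40)
Add(l, 4905) = Add(Rational(1162, 5), 4905) = Rational(25687, 5)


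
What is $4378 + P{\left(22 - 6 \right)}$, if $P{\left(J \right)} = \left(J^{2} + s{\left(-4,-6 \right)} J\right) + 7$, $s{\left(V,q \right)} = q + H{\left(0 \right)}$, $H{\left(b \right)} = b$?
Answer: $4545$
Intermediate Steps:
$s{\left(V,q \right)} = q$ ($s{\left(V,q \right)} = q + 0 = q$)
$P{\left(J \right)} = 7 + J^{2} - 6 J$ ($P{\left(J \right)} = \left(J^{2} - 6 J\right) + 7 = 7 + J^{2} - 6 J$)
$4378 + P{\left(22 - 6 \right)} = 4378 + \left(7 + \left(22 - 6\right)^{2} - 6 \left(22 - 6\right)\right) = 4378 + \left(7 + 16^{2} - 96\right) = 4378 + \left(7 + 256 - 96\right) = 4378 + 167 = 4545$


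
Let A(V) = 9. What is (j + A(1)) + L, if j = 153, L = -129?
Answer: 33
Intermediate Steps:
(j + A(1)) + L = (153 + 9) - 129 = 162 - 129 = 33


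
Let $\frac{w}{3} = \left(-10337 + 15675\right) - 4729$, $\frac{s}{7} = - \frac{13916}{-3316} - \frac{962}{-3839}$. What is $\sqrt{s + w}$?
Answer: $\frac{\sqrt{18820080986966490}}{3182531} \approx 43.106$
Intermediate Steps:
$s = \frac{99073653}{3182531}$ ($s = 7 \left(- \frac{13916}{-3316} - \frac{962}{-3839}\right) = 7 \left(\left(-13916\right) \left(- \frac{1}{3316}\right) - - \frac{962}{3839}\right) = 7 \left(\frac{3479}{829} + \frac{962}{3839}\right) = 7 \cdot \frac{14153379}{3182531} = \frac{99073653}{3182531} \approx 31.13$)
$w = 1827$ ($w = 3 \left(\left(-10337 + 15675\right) - 4729\right) = 3 \left(5338 - 4729\right) = 3 \cdot 609 = 1827$)
$\sqrt{s + w} = \sqrt{\frac{99073653}{3182531} + 1827} = \sqrt{\frac{5913557790}{3182531}} = \frac{\sqrt{18820080986966490}}{3182531}$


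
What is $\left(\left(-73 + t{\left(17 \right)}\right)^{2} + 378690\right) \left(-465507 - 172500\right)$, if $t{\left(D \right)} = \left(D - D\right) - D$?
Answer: $-246774727530$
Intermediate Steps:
$t{\left(D \right)} = - D$ ($t{\left(D \right)} = 0 - D = - D$)
$\left(\left(-73 + t{\left(17 \right)}\right)^{2} + 378690\right) \left(-465507 - 172500\right) = \left(\left(-73 - 17\right)^{2} + 378690\right) \left(-465507 - 172500\right) = \left(\left(-73 - 17\right)^{2} + 378690\right) \left(-638007\right) = \left(\left(-90\right)^{2} + 378690\right) \left(-638007\right) = \left(8100 + 378690\right) \left(-638007\right) = 386790 \left(-638007\right) = -246774727530$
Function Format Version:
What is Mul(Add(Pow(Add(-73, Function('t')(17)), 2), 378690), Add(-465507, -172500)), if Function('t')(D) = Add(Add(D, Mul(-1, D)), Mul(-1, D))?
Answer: -246774727530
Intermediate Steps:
Function('t')(D) = Mul(-1, D) (Function('t')(D) = Add(0, Mul(-1, D)) = Mul(-1, D))
Mul(Add(Pow(Add(-73, Function('t')(17)), 2), 378690), Add(-465507, -172500)) = Mul(Add(Pow(Add(-73, Mul(-1, 17)), 2), 378690), Add(-465507, -172500)) = Mul(Add(Pow(Add(-73, -17), 2), 378690), -638007) = Mul(Add(Pow(-90, 2), 378690), -638007) = Mul(Add(8100, 378690), -638007) = Mul(386790, -638007) = -246774727530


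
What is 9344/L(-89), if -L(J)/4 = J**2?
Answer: -2336/7921 ≈ -0.29491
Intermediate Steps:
L(J) = -4*J**2
9344/L(-89) = 9344/((-4*(-89)**2)) = 9344/((-4*7921)) = 9344/(-31684) = 9344*(-1/31684) = -2336/7921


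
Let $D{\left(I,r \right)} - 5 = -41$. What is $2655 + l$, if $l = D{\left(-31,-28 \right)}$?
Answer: $2619$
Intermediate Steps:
$D{\left(I,r \right)} = -36$ ($D{\left(I,r \right)} = 5 - 41 = -36$)
$l = -36$
$2655 + l = 2655 - 36 = 2619$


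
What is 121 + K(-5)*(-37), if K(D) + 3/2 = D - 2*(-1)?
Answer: 575/2 ≈ 287.50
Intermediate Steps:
K(D) = ½ + D (K(D) = -3/2 + (D - 2*(-1)) = -3/2 + (D + 2) = -3/2 + (2 + D) = ½ + D)
121 + K(-5)*(-37) = 121 + (½ - 5)*(-37) = 121 - 9/2*(-37) = 121 + 333/2 = 575/2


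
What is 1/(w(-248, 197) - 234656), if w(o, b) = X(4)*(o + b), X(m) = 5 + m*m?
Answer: -1/235727 ≈ -4.2422e-6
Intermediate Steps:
X(m) = 5 + m²
w(o, b) = 21*b + 21*o (w(o, b) = (5 + 4²)*(o + b) = (5 + 16)*(b + o) = 21*(b + o) = 21*b + 21*o)
1/(w(-248, 197) - 234656) = 1/((21*197 + 21*(-248)) - 234656) = 1/((4137 - 5208) - 234656) = 1/(-1071 - 234656) = 1/(-235727) = -1/235727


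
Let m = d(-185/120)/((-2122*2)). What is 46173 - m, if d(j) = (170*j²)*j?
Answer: 1354458855839/29334528 ≈ 46173.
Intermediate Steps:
d(j) = 170*j³
m = 4305505/29334528 (m = (170*(-185/120)³)/((-2122*2)) = (170*(-185*1/120)³)/(-4244) = (170*(-37/24)³)*(-1/4244) = (170*(-50653/13824))*(-1/4244) = -4305505/6912*(-1/4244) = 4305505/29334528 ≈ 0.14677)
46173 - m = 46173 - 1*4305505/29334528 = 46173 - 4305505/29334528 = 1354458855839/29334528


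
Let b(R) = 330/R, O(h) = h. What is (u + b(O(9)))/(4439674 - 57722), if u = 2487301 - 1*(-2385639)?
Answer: 7309465/6572928 ≈ 1.1121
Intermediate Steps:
u = 4872940 (u = 2487301 + 2385639 = 4872940)
(u + b(O(9)))/(4439674 - 57722) = (4872940 + 330/9)/(4439674 - 57722) = (4872940 + 330*(⅑))/4381952 = (4872940 + 110/3)*(1/4381952) = (14618930/3)*(1/4381952) = 7309465/6572928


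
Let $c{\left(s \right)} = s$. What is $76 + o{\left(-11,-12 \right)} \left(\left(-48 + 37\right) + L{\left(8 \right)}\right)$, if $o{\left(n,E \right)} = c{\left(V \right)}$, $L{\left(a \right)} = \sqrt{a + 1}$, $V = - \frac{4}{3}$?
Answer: $\frac{260}{3} \approx 86.667$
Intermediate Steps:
$V = - \frac{4}{3}$ ($V = \left(-4\right) \frac{1}{3} = - \frac{4}{3} \approx -1.3333$)
$L{\left(a \right)} = \sqrt{1 + a}$
$o{\left(n,E \right)} = - \frac{4}{3}$
$76 + o{\left(-11,-12 \right)} \left(\left(-48 + 37\right) + L{\left(8 \right)}\right) = 76 - \frac{4 \left(\left(-48 + 37\right) + \sqrt{1 + 8}\right)}{3} = 76 - \frac{4 \left(-11 + \sqrt{9}\right)}{3} = 76 - \frac{4 \left(-11 + 3\right)}{3} = 76 - - \frac{32}{3} = 76 + \frac{32}{3} = \frac{260}{3}$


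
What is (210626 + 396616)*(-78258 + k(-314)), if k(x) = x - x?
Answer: -47521544436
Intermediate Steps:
k(x) = 0
(210626 + 396616)*(-78258 + k(-314)) = (210626 + 396616)*(-78258 + 0) = 607242*(-78258) = -47521544436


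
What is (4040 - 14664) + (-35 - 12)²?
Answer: -8415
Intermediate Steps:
(4040 - 14664) + (-35 - 12)² = -10624 + (-47)² = -10624 + 2209 = -8415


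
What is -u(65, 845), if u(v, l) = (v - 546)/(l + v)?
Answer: 37/70 ≈ 0.52857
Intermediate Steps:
u(v, l) = (-546 + v)/(l + v)
-u(65, 845) = -(-546 + 65)/(845 + 65) = -(-481)/910 = -1*(-37/70) = 37/70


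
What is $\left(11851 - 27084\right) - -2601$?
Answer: $-12632$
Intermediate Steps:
$\left(11851 - 27084\right) - -2601 = -15233 + \left(-4790 + 7391\right) = -15233 + 2601 = -12632$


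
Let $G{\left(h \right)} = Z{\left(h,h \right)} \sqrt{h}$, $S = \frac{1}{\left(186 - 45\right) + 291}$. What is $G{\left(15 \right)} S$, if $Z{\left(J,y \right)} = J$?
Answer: $\frac{5 \sqrt{15}}{144} \approx 0.13448$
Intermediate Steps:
$S = \frac{1}{432}$ ($S = \frac{1}{141 + 291} = \frac{1}{432} \approx 0.0023148$)
$G{\left(h \right)} = h^{\frac{3}{2}}$ ($G{\left(h \right)} = h \sqrt{h} = h^{\frac{3}{2}}$)
$G{\left(15 \right)} S = 15^{\frac{3}{2}} \cdot \frac{1}{432} = 15 \sqrt{15} \cdot \frac{1}{432} = \frac{5 \sqrt{15}}{144}$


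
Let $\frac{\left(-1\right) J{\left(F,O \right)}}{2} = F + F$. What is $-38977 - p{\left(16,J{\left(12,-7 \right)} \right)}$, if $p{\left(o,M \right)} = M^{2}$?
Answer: $-41281$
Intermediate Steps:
$J{\left(F,O \right)} = - 4 F$ ($J{\left(F,O \right)} = - 2 \left(F + F\right) = - 2 \cdot 2 F = - 4 F$)
$-38977 - p{\left(16,J{\left(12,-7 \right)} \right)} = -38977 - \left(\left(-4\right) 12\right)^{2} = -38977 - \left(-48\right)^{2} = -38977 - 2304 = -41281$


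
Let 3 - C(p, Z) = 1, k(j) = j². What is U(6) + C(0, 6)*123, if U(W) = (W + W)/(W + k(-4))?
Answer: 2712/11 ≈ 246.55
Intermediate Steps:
C(p, Z) = 2 (C(p, Z) = 3 - 1*1 = 3 - 1 = 2)
U(W) = 2*W/(16 + W) (U(W) = (W + W)/(W + (-4)²) = (2*W)/(W + 16) = (2*W)/(16 + W) = 2*W/(16 + W))
U(6) + C(0, 6)*123 = 2*6/(16 + 6) + 2*123 = 2*6/22 + 246 = 2*6*(1/22) + 246 = 6/11 + 246 = 2712/11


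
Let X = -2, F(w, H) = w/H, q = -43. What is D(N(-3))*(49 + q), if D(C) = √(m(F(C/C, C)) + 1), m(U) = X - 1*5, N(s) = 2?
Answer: 6*I*√6 ≈ 14.697*I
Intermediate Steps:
m(U) = -7 (m(U) = -2 - 1*5 = -2 - 5 = -7)
D(C) = I*√6 (D(C) = √(-7 + 1) = √(-6) = I*√6)
D(N(-3))*(49 + q) = (I*√6)*(49 - 43) = (I*√6)*6 = 6*I*√6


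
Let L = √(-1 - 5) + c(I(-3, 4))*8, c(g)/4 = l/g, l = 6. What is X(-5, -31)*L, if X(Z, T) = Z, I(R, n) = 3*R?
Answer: 320/3 - 5*I*√6 ≈ 106.67 - 12.247*I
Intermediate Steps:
c(g) = 24/g (c(g) = 4*(6/g) = 24/g)
L = -64/3 + I*√6 (L = √(-1 - 5) + (24/((3*(-3))))*8 = √(-6) + (24/(-9))*8 = I*√6 + (24*(-⅑))*8 = I*√6 - 8/3*8 = I*√6 - 64/3 = -64/3 + I*√6 ≈ -21.333 + 2.4495*I)
X(-5, -31)*L = -5*(-64/3 + I*√6) = 320/3 - 5*I*√6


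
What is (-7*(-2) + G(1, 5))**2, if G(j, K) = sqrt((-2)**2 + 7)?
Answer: (14 + sqrt(11))**2 ≈ 299.87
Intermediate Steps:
G(j, K) = sqrt(11) (G(j, K) = sqrt(4 + 7) = sqrt(11))
(-7*(-2) + G(1, 5))**2 = (-7*(-2) + sqrt(11))**2 = (14 + sqrt(11))**2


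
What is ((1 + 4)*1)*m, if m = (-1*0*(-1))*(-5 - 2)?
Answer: 0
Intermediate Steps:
m = 0 (m = (0*(-1))*(-7) = 0*(-7) = 0)
((1 + 4)*1)*m = ((1 + 4)*1)*0 = (5*1)*0 = 5*0 = 0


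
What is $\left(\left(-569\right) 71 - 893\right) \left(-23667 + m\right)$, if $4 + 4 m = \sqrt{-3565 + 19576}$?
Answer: $977299056 - 30969 \sqrt{1779} \approx 9.7599 \cdot 10^{8}$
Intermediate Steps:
$m = -1 + \frac{3 \sqrt{1779}}{4}$ ($m = -1 + \frac{\sqrt{-3565 + 19576}}{4} = -1 + \frac{\sqrt{16011}}{4} = -1 + \frac{3 \sqrt{1779}}{4} \approx 30.634$)
$\left(\left(-569\right) 71 - 893\right) \left(-23667 + m\right) = \left(\left(-569\right) 71 - 893\right) \left(-23667 - \left(1 - \frac{3 \sqrt{1779}}{4}\right)\right) = \left(-40399 - 893\right) \left(-23668 + \frac{3 \sqrt{1779}}{4}\right) = - 41292 \left(-23668 + \frac{3 \sqrt{1779}}{4}\right) = 977299056 - 30969 \sqrt{1779}$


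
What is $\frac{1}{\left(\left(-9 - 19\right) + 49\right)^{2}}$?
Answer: $\frac{1}{441} \approx 0.0022676$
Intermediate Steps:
$\frac{1}{\left(\left(-9 - 19\right) + 49\right)^{2}} = \frac{1}{\left(-28 + 49\right)^{2}} = \frac{1}{21^{2}} = \frac{1}{441}$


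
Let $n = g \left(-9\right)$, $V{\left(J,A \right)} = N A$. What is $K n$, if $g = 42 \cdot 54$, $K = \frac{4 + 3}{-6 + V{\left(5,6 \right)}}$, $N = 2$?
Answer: $-23814$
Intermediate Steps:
$V{\left(J,A \right)} = 2 A$
$K = \frac{7}{6}$ ($K = \frac{4 + 3}{-6 + 2 \cdot 6} = \frac{7}{-6 + 12} = \frac{7}{6} \approx 1.1667$)
$g = 2268$
$n = -20412$ ($n = 2268 \left(-9\right) = -20412$)
$K n = \frac{7}{6} \left(-20412\right) = -23814$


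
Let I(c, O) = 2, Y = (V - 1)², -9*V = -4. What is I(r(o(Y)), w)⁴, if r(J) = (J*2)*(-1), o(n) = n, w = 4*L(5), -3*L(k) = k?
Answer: 16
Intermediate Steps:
V = 4/9 (V = -⅑*(-4) = 4/9 ≈ 0.44444)
L(k) = -k/3
w = -20/3 (w = 4*(-⅓*5) = 4*(-5/3) = -20/3 ≈ -6.6667)
Y = 25/81 (Y = (4/9 - 1)² = (-5/9)² = 25/81 ≈ 0.30864)
r(J) = -2*J (r(J) = (2*J)*(-1) = -2*J)
I(r(o(Y)), w)⁴ = 2⁴ = 16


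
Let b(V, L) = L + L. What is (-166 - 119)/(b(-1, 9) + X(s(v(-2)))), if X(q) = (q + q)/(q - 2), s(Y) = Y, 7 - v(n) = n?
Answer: -665/48 ≈ -13.854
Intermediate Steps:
b(V, L) = 2*L
v(n) = 7 - n
X(q) = 2*q/(-2 + q) (X(q) = (2*q)/(-2 + q) = 2*q/(-2 + q))
(-166 - 119)/(b(-1, 9) + X(s(v(-2)))) = (-166 - 119)/(2*9 + 2*(7 - 1*(-2))/(-2 + (7 - 1*(-2)))) = -285/(18 + 2*(7 + 2)/(-2 + (7 + 2))) = -285/(18 + 2*9/(-2 + 9)) = -285/(18 + 2*9/7) = -285/(18 + 2*9*(⅐)) = -285/(18 + 18/7) = -285/144/7 = -285*7/144 = -665/48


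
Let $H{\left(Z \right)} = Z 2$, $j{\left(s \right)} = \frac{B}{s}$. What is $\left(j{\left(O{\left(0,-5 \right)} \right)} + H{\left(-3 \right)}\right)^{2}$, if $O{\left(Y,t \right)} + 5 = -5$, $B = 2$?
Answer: $\frac{961}{25} \approx 38.44$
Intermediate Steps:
$O{\left(Y,t \right)} = -10$ ($O{\left(Y,t \right)} = -5 - 5 = -10$)
$j{\left(s \right)} = \frac{2}{s}$
$H{\left(Z \right)} = 2 Z$
$\left(j{\left(O{\left(0,-5 \right)} \right)} + H{\left(-3 \right)}\right)^{2} = \left(\frac{2}{-10} + 2 \left(-3\right)\right)^{2} = \left(2 \left(- \frac{1}{10}\right) - 6\right)^{2} = \left(- \frac{1}{5} - 6\right)^{2} = \left(- \frac{31}{5}\right)^{2} = \frac{961}{25}$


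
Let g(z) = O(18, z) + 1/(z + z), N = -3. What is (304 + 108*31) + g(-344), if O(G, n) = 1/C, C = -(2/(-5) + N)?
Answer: 42717215/11696 ≈ 3652.3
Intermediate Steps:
C = 17/5 (C = -(2/(-5) - 3) = -(2*(-⅕) - 3) = -(-⅖ - 3) = -1*(-17/5) = 17/5 ≈ 3.4000)
O(G, n) = 5/17 (O(G, n) = 1/(17/5) = 5/17)
g(z) = 5/17 + 1/(2*z) (g(z) = 5/17 + 1/(z + z) = 5/17 + 1/(2*z))
(304 + 108*31) + g(-344) = (304 + 108*31) + (1/34)*(17 + 10*(-344))/(-344) = (304 + 3348) + (1/34)*(-1/344)*(17 - 3440) = 3652 + (1/34)*(-1/344)*(-3423) = 3652 + 3423/11696 = 42717215/11696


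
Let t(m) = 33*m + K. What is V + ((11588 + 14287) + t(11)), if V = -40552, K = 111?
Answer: -14203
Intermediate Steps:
t(m) = 111 + 33*m (t(m) = 33*m + 111 = 111 + 33*m)
V + ((11588 + 14287) + t(11)) = -40552 + ((11588 + 14287) + (111 + 33*11)) = -40552 + (25875 + (111 + 363)) = -40552 + (25875 + 474) = -40552 + 26349 = -14203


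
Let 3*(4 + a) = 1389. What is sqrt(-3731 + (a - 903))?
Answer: 5*I*sqrt(167) ≈ 64.614*I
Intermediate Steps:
a = 459 (a = -4 + (1/3)*1389 = -4 + 463 = 459)
sqrt(-3731 + (a - 903)) = sqrt(-3731 + (459 - 903)) = sqrt(-3731 - 444) = sqrt(-4175) = 5*I*sqrt(167)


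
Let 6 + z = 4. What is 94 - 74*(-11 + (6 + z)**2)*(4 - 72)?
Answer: 25254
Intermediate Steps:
z = -2 (z = -6 + 4 = -2)
94 - 74*(-11 + (6 + z)**2)*(4 - 72) = 94 - 74*(-11 + (6 - 2)**2)*(4 - 72) = 94 - 74*(-11 + 4**2)*(-68) = 94 - 74*(-11 + 16)*(-68) = 94 - 370*(-68) = 94 - 74*(-340) = 94 + 25160 = 25254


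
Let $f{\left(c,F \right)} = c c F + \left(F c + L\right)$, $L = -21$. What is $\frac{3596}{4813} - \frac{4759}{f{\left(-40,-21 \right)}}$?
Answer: $\frac{140785543}{157774953} \approx 0.89232$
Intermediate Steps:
$f{\left(c,F \right)} = -21 + F c + F c^{2}$ ($f{\left(c,F \right)} = c c F + \left(F c - 21\right) = c^{2} F + \left(-21 + F c\right) = F c^{2} + \left(-21 + F c\right) = -21 + F c + F c^{2}$)
$\frac{3596}{4813} - \frac{4759}{f{\left(-40,-21 \right)}} = \frac{3596}{4813} - \frac{4759}{-21 - -840 - 21 \left(-40\right)^{2}} = 3596 \cdot \frac{1}{4813} - \frac{4759}{-21 + 840 - 33600} = \frac{3596}{4813} - \frac{4759}{-21 + 840 - 33600} = \frac{3596}{4813} - \frac{4759}{-32781} = \frac{3596}{4813} - - \frac{4759}{32781} = \frac{3596}{4813} + \frac{4759}{32781} = \frac{140785543}{157774953}$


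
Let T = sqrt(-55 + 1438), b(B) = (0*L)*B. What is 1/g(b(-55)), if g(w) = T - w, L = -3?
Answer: sqrt(1383)/1383 ≈ 0.026890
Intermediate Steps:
b(B) = 0 (b(B) = (0*(-3))*B = 0*B = 0)
T = sqrt(1383) ≈ 37.189
g(w) = sqrt(1383) - w
1/g(b(-55)) = 1/(sqrt(1383) - 1*0) = 1/(sqrt(1383) + 0) = 1/(sqrt(1383)) = sqrt(1383)/1383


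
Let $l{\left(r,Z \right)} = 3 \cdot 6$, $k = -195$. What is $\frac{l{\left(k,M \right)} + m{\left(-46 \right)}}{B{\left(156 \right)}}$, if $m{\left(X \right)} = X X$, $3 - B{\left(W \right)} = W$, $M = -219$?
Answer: $- \frac{2134}{153} \approx -13.948$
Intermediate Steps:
$B{\left(W \right)} = 3 - W$
$m{\left(X \right)} = X^{2}$
$l{\left(r,Z \right)} = 18$
$\frac{l{\left(k,M \right)} + m{\left(-46 \right)}}{B{\left(156 \right)}} = \frac{18 + \left(-46\right)^{2}}{3 - 156} = \frac{18 + 2116}{3 - 156} = \frac{2134}{-153} = 2134 \left(- \frac{1}{153}\right) = - \frac{2134}{153}$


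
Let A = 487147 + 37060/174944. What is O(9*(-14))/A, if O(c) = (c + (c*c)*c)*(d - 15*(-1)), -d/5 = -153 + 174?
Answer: 2624818664160/7101956819 ≈ 369.59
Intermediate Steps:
d = -105 (d = -5*(-153 + 174) = -5*21 = -105)
A = 21305870457/43736 (A = 487147 + 37060*(1/174944) = 487147 + 9265/43736 = 21305870457/43736 ≈ 4.8715e+5)
O(c) = -90*c - 90*c³ (O(c) = (c + (c*c)*c)*(-105 - 15*(-1)) = (c + c²*c)*(-105 + 15) = (c + c³)*(-90) = -90*c - 90*c³)
O(9*(-14))/A = (90*(9*(-14))*(-1 - (9*(-14))²))/(21305870457/43736) = (90*(-126)*(-1 - 1*(-126)²))*(43736/21305870457) = (90*(-126)*(-1 - 1*15876))*(43736/21305870457) = (90*(-126)*(-1 - 15876))*(43736/21305870457) = (90*(-126)*(-15877))*(43736/21305870457) = 180045180*(43736/21305870457) = 2624818664160/7101956819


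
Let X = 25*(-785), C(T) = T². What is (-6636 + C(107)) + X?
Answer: -14812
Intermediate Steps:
X = -19625
(-6636 + C(107)) + X = (-6636 + 107²) - 19625 = (-6636 + 11449) - 19625 = 4813 - 19625 = -14812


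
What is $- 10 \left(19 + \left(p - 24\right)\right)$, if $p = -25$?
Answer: $300$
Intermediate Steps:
$- 10 \left(19 + \left(p - 24\right)\right) = - 10 \left(19 - 49\right) = \left(-10\right) \left(-30\right) = 300$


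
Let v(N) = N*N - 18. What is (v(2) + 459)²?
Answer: 198025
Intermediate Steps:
v(N) = -18 + N² (v(N) = N² - 18 = -18 + N²)
(v(2) + 459)² = ((-18 + 2²) + 459)² = ((-18 + 4) + 459)² = (-14 + 459)² = 445² = 198025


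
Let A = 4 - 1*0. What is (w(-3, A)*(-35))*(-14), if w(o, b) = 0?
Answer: 0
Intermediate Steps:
A = 4 (A = 4 + 0 = 4)
(w(-3, A)*(-35))*(-14) = (0*(-35))*(-14) = 0*(-14) = 0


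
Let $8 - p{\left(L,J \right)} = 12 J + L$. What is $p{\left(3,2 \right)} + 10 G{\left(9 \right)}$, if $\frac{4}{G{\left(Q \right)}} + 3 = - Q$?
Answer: $- \frac{67}{3} \approx -22.333$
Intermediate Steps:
$p{\left(L,J \right)} = 8 - L - 12 J$ ($p{\left(L,J \right)} = 8 - \left(12 J + L\right) = 8 - \left(L + 12 J\right) = 8 - L - 12 J$)
$G{\left(Q \right)} = \frac{4}{-3 - Q}$
$p{\left(3,2 \right)} + 10 G{\left(9 \right)} = \left(8 - 3 - 24\right) + 10 \left(- \frac{4}{3 + 9}\right) = \left(8 - 3 - 24\right) + 10 \left(- \frac{4}{12}\right) = -19 + 10 \left(\left(-4\right) \frac{1}{12}\right) = -19 + 10 \left(- \frac{1}{3}\right) = -19 - \frac{10}{3} = - \frac{67}{3}$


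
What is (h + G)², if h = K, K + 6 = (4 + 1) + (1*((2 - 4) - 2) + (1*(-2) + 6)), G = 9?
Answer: 64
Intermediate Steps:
K = -1 (K = -6 + ((4 + 1) + (1*((2 - 4) - 2) + (1*(-2) + 6))) = -6 + (5 + (1*(-2 - 2) + (-2 + 6))) = -6 + (5 + (1*(-4) + 4)) = -6 + (5 + (-4 + 4)) = -6 + (5 + 0) = -6 + 5 = -1)
h = -1
(h + G)² = (-1 + 9)² = 8² = 64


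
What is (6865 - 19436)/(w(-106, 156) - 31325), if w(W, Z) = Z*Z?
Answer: 12571/6989 ≈ 1.7987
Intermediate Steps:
w(W, Z) = Z²
(6865 - 19436)/(w(-106, 156) - 31325) = (6865 - 19436)/(156² - 31325) = -12571/(24336 - 31325) = -12571/(-6989) = -12571*(-1/6989) = 12571/6989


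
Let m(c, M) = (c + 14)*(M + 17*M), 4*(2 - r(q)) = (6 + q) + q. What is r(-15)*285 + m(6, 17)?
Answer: 8400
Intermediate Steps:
r(q) = 1/2 - q/2 (r(q) = 2 - ((6 + q) + q)/4 = 2 - (6 + 2*q)/4 = 2 + (-3/2 - q/2) = 1/2 - q/2)
m(c, M) = 18*M*(14 + c) (m(c, M) = (14 + c)*(18*M) = 18*M*(14 + c))
r(-15)*285 + m(6, 17) = (1/2 - 1/2*(-15))*285 + 18*17*(14 + 6) = (1/2 + 15/2)*285 + 18*17*20 = 8*285 + 6120 = 2280 + 6120 = 8400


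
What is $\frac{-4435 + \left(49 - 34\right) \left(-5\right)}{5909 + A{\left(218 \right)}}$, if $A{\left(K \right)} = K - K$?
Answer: $- \frac{4510}{5909} \approx -0.76324$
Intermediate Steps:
$A{\left(K \right)} = 0$
$\frac{-4435 + \left(49 - 34\right) \left(-5\right)}{5909 + A{\left(218 \right)}} = \frac{-4435 + \left(49 - 34\right) \left(-5\right)}{5909 + 0} = \frac{-4435 + 15 \left(-5\right)}{5909} = \left(-4435 - 75\right) \frac{1}{5909} = \left(-4510\right) \frac{1}{5909} = - \frac{4510}{5909}$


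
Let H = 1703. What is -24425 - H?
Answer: -26128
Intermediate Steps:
-24425 - H = -24425 - 1*1703 = -24425 - 1703 = -26128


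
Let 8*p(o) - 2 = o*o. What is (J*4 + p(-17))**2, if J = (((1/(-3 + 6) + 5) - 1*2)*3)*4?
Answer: 2468041/64 ≈ 38563.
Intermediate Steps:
p(o) = 1/4 + o**2/8 (p(o) = 1/4 + (o*o)/8 = 1/4 + o**2/8)
J = 40 (J = (((1/3 + 5) - 2)*3)*4 = ((16/3 - 2)*3)*4 = ((10/3)*3)*4 = 10*4 = 40)
(J*4 + p(-17))**2 = (40*4 + (1/4 + (1/8)*(-17)**2))**2 = (160 + (1/4 + (1/8)*289))**2 = (160 + (1/4 + 289/8))**2 = (160 + 291/8)**2 = (1571/8)**2 = 2468041/64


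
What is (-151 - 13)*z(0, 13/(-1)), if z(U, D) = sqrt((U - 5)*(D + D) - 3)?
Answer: -164*sqrt(127) ≈ -1848.2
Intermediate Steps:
z(U, D) = sqrt(-3 + 2*D*(-5 + U)) (z(U, D) = sqrt((-5 + U)*(2*D) - 3) = sqrt(2*D*(-5 + U) - 3) = sqrt(-3 + 2*D*(-5 + U)))
(-151 - 13)*z(0, 13/(-1)) = (-151 - 13)*sqrt(-3 - 130/(-1) + 2*(13/(-1))*0) = -164*sqrt(-3 - 130*(-1) + 2*(13*(-1))*0) = -164*sqrt(-3 - 10*(-13) + 2*(-13)*0) = -164*sqrt(-3 + 130 + 0) = -164*sqrt(127)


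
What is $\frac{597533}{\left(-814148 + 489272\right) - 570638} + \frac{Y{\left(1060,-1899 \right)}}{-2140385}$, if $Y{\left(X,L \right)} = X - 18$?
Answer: $- \frac{1279883795793}{1916744732890} \approx -0.66774$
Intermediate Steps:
$Y{\left(X,L \right)} = -18 + X$
$\frac{597533}{\left(-814148 + 489272\right) - 570638} + \frac{Y{\left(1060,-1899 \right)}}{-2140385} = \frac{597533}{\left(-814148 + 489272\right) - 570638} + \frac{-18 + 1060}{-2140385} = \frac{597533}{-324876 - 570638} + 1042 \left(- \frac{1}{2140385}\right) = \frac{597533}{-895514} - \frac{1042}{2140385} = 597533 \left(- \frac{1}{895514}\right) - \frac{1042}{2140385} = - \frac{597533}{895514} - \frac{1042}{2140385} = - \frac{1279883795793}{1916744732890}$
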